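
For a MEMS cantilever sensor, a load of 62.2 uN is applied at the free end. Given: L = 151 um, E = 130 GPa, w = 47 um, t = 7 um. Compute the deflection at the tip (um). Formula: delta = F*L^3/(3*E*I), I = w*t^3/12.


Step 1: Calculate the second moment of area.
I = w * t^3 / 12 = 47 * 7^3 / 12 = 1343.4167 um^4
Step 2: Convert E to consistent units (1 GPa = 1000 uN/um^2).
E = 130 GPa = 130000 uN/um^2
Step 3: Calculate tip deflection.
delta = F * L^3 / (3 * E * I)
delta = 62.2 * 151^3 / (3 * 130000 * 1343.4167)
delta = 0.4087 um


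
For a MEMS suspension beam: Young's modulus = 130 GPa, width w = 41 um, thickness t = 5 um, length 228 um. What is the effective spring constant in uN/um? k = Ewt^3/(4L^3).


Step 1: Convert E to consistent units (1 GPa = 1000 uN/um^2).
E = 130 GPa = 130000 uN/um^2
Step 2: Compute t^3 = 5^3 = 125
Step 3: Compute L^3 = 228^3 = 11852352
Step 4: k = 130000 * 41 * 125 / (4 * 11852352)
k = 14.0531 uN/um


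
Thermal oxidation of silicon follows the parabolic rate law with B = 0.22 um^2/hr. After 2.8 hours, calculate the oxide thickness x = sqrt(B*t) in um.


Step 1: Compute B*t = 0.22 * 2.8 = 0.616
Step 2: x = sqrt(0.616)
x = 0.785 um


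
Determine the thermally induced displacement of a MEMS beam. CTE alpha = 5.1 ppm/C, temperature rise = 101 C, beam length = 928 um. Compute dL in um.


Step 1: Convert CTE: alpha = 5.1 ppm/C = 5.1e-6 /C
Step 2: dL = 5.1e-6 * 101 * 928
dL = 0.478 um


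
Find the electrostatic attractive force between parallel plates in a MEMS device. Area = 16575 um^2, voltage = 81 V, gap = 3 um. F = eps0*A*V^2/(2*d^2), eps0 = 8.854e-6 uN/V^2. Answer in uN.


Step 1: Identify parameters.
eps0 = 8.854e-6 uN/V^2, A = 16575 um^2, V = 81 V, d = 3 um
Step 2: Compute V^2 = 81^2 = 6561
Step 3: Compute d^2 = 3^2 = 9
Step 4: F = 0.5 * 8.854e-6 * 16575 * 6561 / 9
F = 53.492 uN


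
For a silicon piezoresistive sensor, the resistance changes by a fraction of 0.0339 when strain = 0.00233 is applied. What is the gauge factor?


Step 1: Identify values.
dR/R = 0.0339, strain = 0.00233
Step 2: GF = (dR/R) / strain = 0.0339 / 0.00233
GF = 14.5


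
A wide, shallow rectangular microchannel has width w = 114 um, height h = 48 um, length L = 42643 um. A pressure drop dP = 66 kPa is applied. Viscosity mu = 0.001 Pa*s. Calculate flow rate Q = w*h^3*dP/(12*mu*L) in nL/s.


Step 1: Convert all dimensions to SI (meters).
w = 114e-6 m, h = 48e-6 m, L = 42643e-6 m, dP = 66e3 Pa
Step 2: Q = w * h^3 * dP / (12 * mu * L)
Q = 114e-6 * (48e-6)^3 * 66e3 / (12 * 0.001 * 42643e-6) = 1.62608597e-09 m^3/s
Step 3: Convert Q from m^3/s to nL/s (1 m^3 = 1e12 nL, so multiply by 1e12).
Q = 1626.086 nL/s


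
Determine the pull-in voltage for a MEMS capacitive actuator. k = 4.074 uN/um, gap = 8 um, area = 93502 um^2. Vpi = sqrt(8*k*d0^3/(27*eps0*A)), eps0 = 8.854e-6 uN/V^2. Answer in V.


Step 1: Compute numerator: 8 * k * d0^3 = 8 * 4.074 * 8^3 = 16687.104
Step 2: Compute denominator: 27 * eps0 * A = 27 * 8.854e-6 * 93502 = 22.352401
Step 3: Vpi = sqrt(16687.104 / 22.352401)
Vpi = 27.32 V


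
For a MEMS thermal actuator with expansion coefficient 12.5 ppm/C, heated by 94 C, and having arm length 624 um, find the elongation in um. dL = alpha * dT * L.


Step 1: Convert CTE: alpha = 12.5 ppm/C = 12.5e-6 /C
Step 2: dL = 12.5e-6 * 94 * 624
dL = 0.7332 um


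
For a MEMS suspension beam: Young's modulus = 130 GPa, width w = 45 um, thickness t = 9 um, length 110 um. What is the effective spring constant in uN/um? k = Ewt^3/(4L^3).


Step 1: Convert E to consistent units (1 GPa = 1000 uN/um^2).
E = 130 GPa = 130000 uN/um^2
Step 2: Compute t^3 = 9^3 = 729
Step 3: Compute L^3 = 110^3 = 1331000
Step 4: k = 130000 * 45 * 729 / (4 * 1331000)
k = 801.0237 uN/um


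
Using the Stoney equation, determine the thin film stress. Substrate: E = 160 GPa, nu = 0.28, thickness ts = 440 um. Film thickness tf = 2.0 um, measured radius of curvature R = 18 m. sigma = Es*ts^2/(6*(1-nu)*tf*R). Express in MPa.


Step 1: Compute numerator: Es * ts^2 = 160 * 440^2 = 30976000 (GPa*um^2)
Step 2: Compute denominator (R in um): 6*(1-nu)*tf*R = 6*0.72*2.0*18e6 = 155520000.0 (um^2)
Step 3: sigma (GPa) = 30976000 / 155520000.0 = 1.99177e-01 GPa
Step 4: Convert to MPa (x1000): sigma = 199.2 MPa


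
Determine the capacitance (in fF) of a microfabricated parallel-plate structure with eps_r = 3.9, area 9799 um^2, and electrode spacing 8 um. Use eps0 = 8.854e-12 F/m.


Step 1: Convert area to m^2: A = 9799e-12 m^2
Step 2: Convert gap to m: d = 8e-6 m
Step 3: C = eps0 * eps_r * A / d
C = 8.854e-12 * 3.9 * 9799e-12 / 8e-6
Step 4: Convert to fF (multiply by 1e15).
C = 42.3 fF


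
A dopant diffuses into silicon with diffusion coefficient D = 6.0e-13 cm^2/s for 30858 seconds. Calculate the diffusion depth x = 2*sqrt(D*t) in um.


Step 1: Compute D*t = 6.0e-13 * 30858 = 1.85148e-08 cm^2
Step 2: sqrt(D*t) = 1.36069e-04 cm
Step 3: x = 2 * 1.36069e-04 cm = 2.72138e-04 cm
Step 4: Convert to um (1 cm = 1e4 um): x = 2.721 um


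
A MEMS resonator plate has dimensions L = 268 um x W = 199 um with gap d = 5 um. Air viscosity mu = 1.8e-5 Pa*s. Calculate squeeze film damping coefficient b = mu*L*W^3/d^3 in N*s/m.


Step 1: Convert to SI.
L = 268e-6 m, W = 199e-6 m, d = 5e-6 m
Step 2: W^3 = (199e-6)^3 = 7.88e-12 m^3
Step 3: d^3 = (5e-6)^3 = 1.25e-16 m^3
Step 4: b = 1.8e-5 * 268e-6 * 7.88e-12 / 1.25e-16
b = 3.04e-04 N*s/m


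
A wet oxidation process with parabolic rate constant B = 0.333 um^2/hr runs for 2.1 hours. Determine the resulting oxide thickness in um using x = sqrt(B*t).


Step 1: Compute B*t = 0.333 * 2.1 = 0.6993
Step 2: x = sqrt(0.6993)
x = 0.836 um


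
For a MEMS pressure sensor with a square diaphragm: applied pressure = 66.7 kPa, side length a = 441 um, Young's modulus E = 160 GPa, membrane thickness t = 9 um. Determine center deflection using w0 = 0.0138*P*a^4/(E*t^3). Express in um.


Step 1: Convert pressure to compatible units (E is in GPa, so P in GPa).
P = 66.7 kPa = 66.7e-6 GPa
Step 2: Compute numerator: 0.0138 * P * a^4.
a^4 = 441^4 = 37822859361
numerator = 0.0138 * 66.7e-6 * 37822859361 = 3.48144e+04
Step 3: Compute denominator: E * t^3 = 160 * 9^3 = 116640
Step 4: w0 = numerator / denominator = 3.48144e+04 / 116640 = 0.2985 um


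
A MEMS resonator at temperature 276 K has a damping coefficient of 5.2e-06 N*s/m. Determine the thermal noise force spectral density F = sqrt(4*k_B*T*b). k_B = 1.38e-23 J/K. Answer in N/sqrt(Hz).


Step 1: Compute 4 * k_B * T * b
= 4 * 1.38e-23 * 276 * 5.2e-06
= 7.9223e-26 N^2/Hz
Step 2: F_noise = sqrt(7.9223e-26)
F_noise = 2.81e-13 N/sqrt(Hz)


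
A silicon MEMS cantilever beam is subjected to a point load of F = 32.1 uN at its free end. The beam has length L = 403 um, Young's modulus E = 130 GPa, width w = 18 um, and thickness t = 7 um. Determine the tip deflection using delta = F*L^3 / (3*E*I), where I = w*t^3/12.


Step 1: Calculate the second moment of area.
I = w * t^3 / 12 = 18 * 7^3 / 12 = 514.5 um^4
Step 2: Convert E to consistent units (1 GPa = 1000 uN/um^2).
E = 130 GPa = 130000 uN/um^2
Step 3: Calculate tip deflection.
delta = F * L^3 / (3 * E * I)
delta = 32.1 * 403^3 / (3 * 130000 * 514.5)
delta = 10.4706 um


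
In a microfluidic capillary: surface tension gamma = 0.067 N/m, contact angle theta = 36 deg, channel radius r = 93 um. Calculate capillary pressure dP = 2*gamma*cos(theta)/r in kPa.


Step 1: cos(36 deg) = 0.809
Step 2: Convert r to m: r = 93e-6 m
Step 3: dP = 2 * 0.067 * 0.809 / 93e-6 = 1165.7 Pa
Step 4: Convert Pa to kPa (divide by 1000).
dP = 1.17 kPa


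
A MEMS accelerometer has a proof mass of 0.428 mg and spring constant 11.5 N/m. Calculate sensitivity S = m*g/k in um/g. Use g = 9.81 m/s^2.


Step 1: Convert mass: m = 0.428 mg = 4.28e-07 kg
Step 2: S = m * g / k = 4.28e-07 * 9.81 / 11.5
Step 3: S = 3.65e-07 m/g
Step 4: Convert to um/g: S = 0.365 um/g


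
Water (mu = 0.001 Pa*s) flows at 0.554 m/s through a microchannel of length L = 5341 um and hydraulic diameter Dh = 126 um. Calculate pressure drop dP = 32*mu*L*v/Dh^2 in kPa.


Step 1: Convert to SI: L = 5341e-6 m, Dh = 126e-6 m
Step 2: dP = 32 * 0.001 * 5341e-6 * 0.554 / (126e-6)^2
Step 3: dP = 5964.05 Pa
Step 4: Convert to kPa: dP = 5.96 kPa


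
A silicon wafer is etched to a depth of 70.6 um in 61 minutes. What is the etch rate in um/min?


Step 1: Etch rate = depth / time
Step 2: rate = 70.6 / 61
rate = 1.157 um/min


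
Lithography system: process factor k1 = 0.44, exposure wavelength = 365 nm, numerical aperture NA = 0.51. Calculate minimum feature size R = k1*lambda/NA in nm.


Step 1: Identify values: k1 = 0.44, lambda = 365 nm, NA = 0.51
Step 2: R = k1 * lambda / NA
R = 0.44 * 365 / 0.51
R = 314.9 nm


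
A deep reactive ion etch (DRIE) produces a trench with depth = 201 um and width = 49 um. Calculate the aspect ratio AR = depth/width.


Step 1: AR = depth / width
Step 2: AR = 201 / 49
AR = 4.1


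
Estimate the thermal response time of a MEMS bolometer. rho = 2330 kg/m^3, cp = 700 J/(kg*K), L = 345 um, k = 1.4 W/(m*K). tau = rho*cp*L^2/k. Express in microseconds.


Step 1: Convert L to m: L = 345e-6 m
Step 2: L^2 = (345e-6)^2 = 1.19025e-07 m^2
Step 3: tau = 2330 * 700 * 1.19025e-07 / 1.4 = 1.38664125e-01 s
Step 4: Convert to microseconds (multiply by 1e6).
tau = 138664.125 us


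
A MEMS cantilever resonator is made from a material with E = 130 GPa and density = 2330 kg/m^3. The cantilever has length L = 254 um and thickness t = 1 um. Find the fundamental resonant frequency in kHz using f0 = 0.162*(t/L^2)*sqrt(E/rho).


Step 1: Convert units to SI.
t_SI = 1e-6 m, L_SI = 254e-6 m
Step 2: Calculate sqrt(E/rho).
sqrt(130e9 / 2330) = 7469.54 m/s
Step 3: Compute f0.
f0 = 0.162 * 1e-6 / (254e-6)^2 * 7469.54 = 18756.1 Hz = 18.76 kHz


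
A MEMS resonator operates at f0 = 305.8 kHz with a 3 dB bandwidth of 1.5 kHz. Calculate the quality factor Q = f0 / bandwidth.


Step 1: Q = f0 / bandwidth
Step 2: Q = 305.8 / 1.5
Q = 203.9


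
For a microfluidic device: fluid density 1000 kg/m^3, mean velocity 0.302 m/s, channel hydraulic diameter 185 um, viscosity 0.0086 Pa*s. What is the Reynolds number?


Step 1: Convert Dh to meters: Dh = 185e-6 m
Step 2: Re = rho * v * Dh / mu
Re = 1000 * 0.302 * 185e-6 / 0.0086
Re = 6.497


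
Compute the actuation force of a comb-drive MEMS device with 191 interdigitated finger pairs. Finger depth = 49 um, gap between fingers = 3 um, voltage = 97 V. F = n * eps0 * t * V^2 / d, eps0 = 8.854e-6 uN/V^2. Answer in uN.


Step 1: Parameters: n=191, eps0=8.854e-6 uN/V^2, t=49 um, V=97 V, d=3 um
Step 2: V^2 = 9409
Step 3: F = 191 * 8.854e-6 * 49 * 9409 / 3
F = 259.891 uN


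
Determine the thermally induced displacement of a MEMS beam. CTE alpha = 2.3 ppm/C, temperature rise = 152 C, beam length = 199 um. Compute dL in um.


Step 1: Convert CTE: alpha = 2.3 ppm/C = 2.3e-6 /C
Step 2: dL = 2.3e-6 * 152 * 199
dL = 0.0696 um


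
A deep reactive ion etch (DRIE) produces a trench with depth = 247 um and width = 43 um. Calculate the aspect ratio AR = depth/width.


Step 1: AR = depth / width
Step 2: AR = 247 / 43
AR = 5.7


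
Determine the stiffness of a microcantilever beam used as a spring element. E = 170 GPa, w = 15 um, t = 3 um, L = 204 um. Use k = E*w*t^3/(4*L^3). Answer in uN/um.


Step 1: Convert E to consistent units (1 GPa = 1000 uN/um^2).
E = 170 GPa = 170000 uN/um^2
Step 2: Compute t^3 = 3^3 = 27
Step 3: Compute L^3 = 204^3 = 8489664
Step 4: k = 170000 * 15 * 27 / (4 * 8489664)
k = 2.0275 uN/um


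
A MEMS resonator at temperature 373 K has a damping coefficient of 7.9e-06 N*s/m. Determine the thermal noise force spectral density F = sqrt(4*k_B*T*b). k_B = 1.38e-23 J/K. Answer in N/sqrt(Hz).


Step 1: Compute 4 * k_B * T * b
= 4 * 1.38e-23 * 373 * 7.9e-06
= 1.6266e-25 N^2/Hz
Step 2: F_noise = sqrt(1.6266e-25)
F_noise = 4.03e-13 N/sqrt(Hz)


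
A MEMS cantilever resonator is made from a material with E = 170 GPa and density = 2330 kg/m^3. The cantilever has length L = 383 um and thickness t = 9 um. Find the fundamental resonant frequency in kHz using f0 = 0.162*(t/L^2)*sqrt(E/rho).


Step 1: Convert units to SI.
t_SI = 9e-6 m, L_SI = 383e-6 m
Step 2: Calculate sqrt(E/rho).
sqrt(170e9 / 2330) = 8541.74 m/s
Step 3: Compute f0.
f0 = 0.162 * 9e-6 / (383e-6)^2 * 8541.74 = 84899.7 Hz = 84.9 kHz


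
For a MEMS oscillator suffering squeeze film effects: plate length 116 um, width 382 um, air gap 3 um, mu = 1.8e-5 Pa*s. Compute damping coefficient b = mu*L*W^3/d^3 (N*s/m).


Step 1: Convert to SI.
L = 116e-6 m, W = 382e-6 m, d = 3e-6 m
Step 2: W^3 = (382e-6)^3 = 5.57e-11 m^3
Step 3: d^3 = (3e-6)^3 = 2.70e-17 m^3
Step 4: b = 1.8e-5 * 116e-6 * 5.57e-11 / 2.70e-17
b = 4.31e-03 N*s/m


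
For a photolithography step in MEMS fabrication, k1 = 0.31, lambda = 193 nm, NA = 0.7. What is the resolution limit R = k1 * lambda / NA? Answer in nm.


Step 1: Identify values: k1 = 0.31, lambda = 193 nm, NA = 0.7
Step 2: R = k1 * lambda / NA
R = 0.31 * 193 / 0.7
R = 85.5 nm


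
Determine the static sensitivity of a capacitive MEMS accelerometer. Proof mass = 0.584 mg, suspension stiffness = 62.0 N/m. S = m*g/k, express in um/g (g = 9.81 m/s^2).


Step 1: Convert mass: m = 0.584 mg = 5.84e-07 kg
Step 2: S = m * g / k = 5.84e-07 * 9.81 / 62.0
Step 3: S = 9.24e-08 m/g
Step 4: Convert to um/g: S = 0.092 um/g


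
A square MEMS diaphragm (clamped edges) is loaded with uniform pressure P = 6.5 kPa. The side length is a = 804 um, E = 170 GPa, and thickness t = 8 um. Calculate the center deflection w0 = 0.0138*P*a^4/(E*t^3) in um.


Step 1: Convert pressure to compatible units (E is in GPa, so P in GPa).
P = 6.5 kPa = 6.5e-6 GPa
Step 2: Compute numerator: 0.0138 * P * a^4.
a^4 = 804^4 = 417853645056
numerator = 0.0138 * 6.5e-6 * 417853645056 = 3.74815e+04
Step 3: Compute denominator: E * t^3 = 170 * 8^3 = 87040
Step 4: w0 = numerator / denominator = 3.74815e+04 / 87040 = 0.4306 um


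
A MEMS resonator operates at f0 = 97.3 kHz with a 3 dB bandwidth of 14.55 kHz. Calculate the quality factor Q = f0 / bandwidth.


Step 1: Q = f0 / bandwidth
Step 2: Q = 97.3 / 14.55
Q = 6.7


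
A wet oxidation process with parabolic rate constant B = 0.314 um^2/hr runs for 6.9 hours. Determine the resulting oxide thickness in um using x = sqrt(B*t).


Step 1: Compute B*t = 0.314 * 6.9 = 2.1666
Step 2: x = sqrt(2.1666)
x = 1.472 um


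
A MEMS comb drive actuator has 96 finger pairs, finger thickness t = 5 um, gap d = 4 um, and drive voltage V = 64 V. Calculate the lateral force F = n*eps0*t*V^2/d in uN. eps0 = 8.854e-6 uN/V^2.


Step 1: Parameters: n=96, eps0=8.854e-6 uN/V^2, t=5 um, V=64 V, d=4 um
Step 2: V^2 = 4096
Step 3: F = 96 * 8.854e-6 * 5 * 4096 / 4
F = 4.352 uN


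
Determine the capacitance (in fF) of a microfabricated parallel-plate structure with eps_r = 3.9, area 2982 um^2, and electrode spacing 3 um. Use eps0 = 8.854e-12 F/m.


Step 1: Convert area to m^2: A = 2982e-12 m^2
Step 2: Convert gap to m: d = 3e-6 m
Step 3: C = eps0 * eps_r * A / d
C = 8.854e-12 * 3.9 * 2982e-12 / 3e-6
Step 4: Convert to fF (multiply by 1e15).
C = 34.32 fF


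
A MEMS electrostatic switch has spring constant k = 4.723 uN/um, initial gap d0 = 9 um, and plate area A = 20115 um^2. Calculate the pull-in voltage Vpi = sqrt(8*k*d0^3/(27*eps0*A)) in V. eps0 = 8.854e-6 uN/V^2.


Step 1: Compute numerator: 8 * k * d0^3 = 8 * 4.723 * 9^3 = 27544.536
Step 2: Compute denominator: 27 * eps0 * A = 27 * 8.854e-6 * 20115 = 4.808652
Step 3: Vpi = sqrt(27544.536 / 4.808652)
Vpi = 75.68 V


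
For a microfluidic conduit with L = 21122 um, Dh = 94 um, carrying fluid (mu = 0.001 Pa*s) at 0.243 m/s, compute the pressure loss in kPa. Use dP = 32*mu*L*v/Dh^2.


Step 1: Convert to SI: L = 21122e-6 m, Dh = 94e-6 m
Step 2: dP = 32 * 0.001 * 21122e-6 * 0.243 / (94e-6)^2
Step 3: dP = 18588.12 Pa
Step 4: Convert to kPa: dP = 18.59 kPa


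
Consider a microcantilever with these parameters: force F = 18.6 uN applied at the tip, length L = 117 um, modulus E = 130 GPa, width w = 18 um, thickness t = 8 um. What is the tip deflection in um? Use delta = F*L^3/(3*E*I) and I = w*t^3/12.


Step 1: Calculate the second moment of area.
I = w * t^3 / 12 = 18 * 8^3 / 12 = 768.0 um^4
Step 2: Convert E to consistent units (1 GPa = 1000 uN/um^2).
E = 130 GPa = 130000 uN/um^2
Step 3: Calculate tip deflection.
delta = F * L^3 / (3 * E * I)
delta = 18.6 * 117^3 / (3 * 130000 * 768.0)
delta = 0.0995 um


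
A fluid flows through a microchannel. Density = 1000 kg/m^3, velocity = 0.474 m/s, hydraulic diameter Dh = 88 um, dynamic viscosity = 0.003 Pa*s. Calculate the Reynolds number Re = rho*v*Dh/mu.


Step 1: Convert Dh to meters: Dh = 88e-6 m
Step 2: Re = rho * v * Dh / mu
Re = 1000 * 0.474 * 88e-6 / 0.003
Re = 13.904


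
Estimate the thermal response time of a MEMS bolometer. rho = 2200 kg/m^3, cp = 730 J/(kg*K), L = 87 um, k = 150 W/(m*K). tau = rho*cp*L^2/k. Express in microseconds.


Step 1: Convert L to m: L = 87e-6 m
Step 2: L^2 = (87e-6)^2 = 7.569e-09 m^2
Step 3: tau = 2200 * 730 * 7.569e-09 / 150 = 8.103876e-05 s
Step 4: Convert to microseconds (multiply by 1e6).
tau = 81.039 us


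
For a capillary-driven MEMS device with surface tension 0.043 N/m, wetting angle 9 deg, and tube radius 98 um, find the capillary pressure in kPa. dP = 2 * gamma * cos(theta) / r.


Step 1: cos(9 deg) = 0.9877
Step 2: Convert r to m: r = 98e-6 m
Step 3: dP = 2 * 0.043 * 0.9877 / 98e-6 = 866.8 Pa
Step 4: Convert Pa to kPa (divide by 1000).
dP = 0.87 kPa


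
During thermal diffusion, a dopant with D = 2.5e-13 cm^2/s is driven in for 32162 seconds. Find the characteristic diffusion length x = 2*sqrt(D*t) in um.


Step 1: Compute D*t = 2.5e-13 * 32162 = 8.0405e-09 cm^2
Step 2: sqrt(D*t) = 8.96688e-05 cm
Step 3: x = 2 * 8.96688e-05 cm = 1.793376e-04 cm
Step 4: Convert to um (1 cm = 1e4 um): x = 1.793 um


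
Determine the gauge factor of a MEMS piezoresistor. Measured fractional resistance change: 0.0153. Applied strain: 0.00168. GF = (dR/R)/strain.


Step 1: Identify values.
dR/R = 0.0153, strain = 0.00168
Step 2: GF = (dR/R) / strain = 0.0153 / 0.00168
GF = 9.1


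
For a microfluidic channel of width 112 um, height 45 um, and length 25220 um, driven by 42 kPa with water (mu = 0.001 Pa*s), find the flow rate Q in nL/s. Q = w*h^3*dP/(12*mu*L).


Step 1: Convert all dimensions to SI (meters).
w = 112e-6 m, h = 45e-6 m, L = 25220e-6 m, dP = 42e3 Pa
Step 2: Q = w * h^3 * dP / (12 * mu * L)
Q = 112e-6 * (45e-6)^3 * 42e3 / (12 * 0.001 * 25220e-6) = 1.41637589e-09 m^3/s
Step 3: Convert Q from m^3/s to nL/s (1 m^3 = 1e12 nL, so multiply by 1e12).
Q = 1416.376 nL/s


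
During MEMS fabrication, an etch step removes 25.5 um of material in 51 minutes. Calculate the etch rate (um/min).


Step 1: Etch rate = depth / time
Step 2: rate = 25.5 / 51
rate = 0.5 um/min


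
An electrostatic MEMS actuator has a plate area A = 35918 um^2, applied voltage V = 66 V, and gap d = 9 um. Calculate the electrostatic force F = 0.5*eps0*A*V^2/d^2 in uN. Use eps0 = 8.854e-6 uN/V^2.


Step 1: Identify parameters.
eps0 = 8.854e-6 uN/V^2, A = 35918 um^2, V = 66 V, d = 9 um
Step 2: Compute V^2 = 66^2 = 4356
Step 3: Compute d^2 = 9^2 = 81
Step 4: F = 0.5 * 8.854e-6 * 35918 * 4356 / 81
F = 8.551 uN


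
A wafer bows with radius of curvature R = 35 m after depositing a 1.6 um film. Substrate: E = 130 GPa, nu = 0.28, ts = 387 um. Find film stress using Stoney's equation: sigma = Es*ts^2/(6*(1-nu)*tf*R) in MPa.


Step 1: Compute numerator: Es * ts^2 = 130 * 387^2 = 19469970 (GPa*um^2)
Step 2: Compute denominator (R in um): 6*(1-nu)*tf*R = 6*0.72*1.6*35e6 = 241920000.0 (um^2)
Step 3: sigma (GPa) = 19469970 / 241920000.0 = 8.0481e-02 GPa
Step 4: Convert to MPa (x1000): sigma = 80.5 MPa


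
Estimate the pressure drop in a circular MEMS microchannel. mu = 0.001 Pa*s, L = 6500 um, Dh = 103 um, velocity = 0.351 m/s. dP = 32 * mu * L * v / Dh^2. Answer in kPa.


Step 1: Convert to SI: L = 6500e-6 m, Dh = 103e-6 m
Step 2: dP = 32 * 0.001 * 6500e-6 * 0.351 / (103e-6)^2
Step 3: dP = 6881.70 Pa
Step 4: Convert to kPa: dP = 6.88 kPa


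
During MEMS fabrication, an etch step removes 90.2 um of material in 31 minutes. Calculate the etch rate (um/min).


Step 1: Etch rate = depth / time
Step 2: rate = 90.2 / 31
rate = 2.91 um/min


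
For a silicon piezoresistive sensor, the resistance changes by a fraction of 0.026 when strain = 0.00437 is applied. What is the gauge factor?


Step 1: Identify values.
dR/R = 0.026, strain = 0.00437
Step 2: GF = (dR/R) / strain = 0.026 / 0.00437
GF = 5.9


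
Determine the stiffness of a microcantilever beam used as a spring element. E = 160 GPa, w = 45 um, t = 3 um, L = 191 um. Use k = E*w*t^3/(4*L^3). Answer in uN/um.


Step 1: Convert E to consistent units (1 GPa = 1000 uN/um^2).
E = 160 GPa = 160000 uN/um^2
Step 2: Compute t^3 = 3^3 = 27
Step 3: Compute L^3 = 191^3 = 6967871
Step 4: k = 160000 * 45 * 27 / (4 * 6967871)
k = 6.9749 uN/um


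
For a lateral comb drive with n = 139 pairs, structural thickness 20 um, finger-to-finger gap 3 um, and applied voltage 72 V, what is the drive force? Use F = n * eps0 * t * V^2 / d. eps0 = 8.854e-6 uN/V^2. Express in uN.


Step 1: Parameters: n=139, eps0=8.854e-6 uN/V^2, t=20 um, V=72 V, d=3 um
Step 2: V^2 = 5184
Step 3: F = 139 * 8.854e-6 * 20 * 5184 / 3
F = 42.533 uN


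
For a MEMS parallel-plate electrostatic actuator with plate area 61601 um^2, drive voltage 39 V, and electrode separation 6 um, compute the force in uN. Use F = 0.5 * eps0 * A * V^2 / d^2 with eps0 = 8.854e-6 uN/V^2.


Step 1: Identify parameters.
eps0 = 8.854e-6 uN/V^2, A = 61601 um^2, V = 39 V, d = 6 um
Step 2: Compute V^2 = 39^2 = 1521
Step 3: Compute d^2 = 6^2 = 36
Step 4: F = 0.5 * 8.854e-6 * 61601 * 1521 / 36
F = 11.522 uN


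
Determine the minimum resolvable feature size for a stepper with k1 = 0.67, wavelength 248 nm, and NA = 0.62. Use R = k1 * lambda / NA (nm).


Step 1: Identify values: k1 = 0.67, lambda = 248 nm, NA = 0.62
Step 2: R = k1 * lambda / NA
R = 0.67 * 248 / 0.62
R = 268.0 nm


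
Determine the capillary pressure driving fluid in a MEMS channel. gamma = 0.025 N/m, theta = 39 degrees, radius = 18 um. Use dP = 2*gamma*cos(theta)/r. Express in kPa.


Step 1: cos(39 deg) = 0.7771
Step 2: Convert r to m: r = 18e-6 m
Step 3: dP = 2 * 0.025 * 0.7771 / 18e-6 = 2158.6 Pa
Step 4: Convert Pa to kPa (divide by 1000).
dP = 2.16 kPa


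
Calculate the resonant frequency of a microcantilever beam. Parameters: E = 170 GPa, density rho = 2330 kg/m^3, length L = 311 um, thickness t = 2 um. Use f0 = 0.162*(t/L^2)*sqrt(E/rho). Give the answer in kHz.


Step 1: Convert units to SI.
t_SI = 2e-6 m, L_SI = 311e-6 m
Step 2: Calculate sqrt(E/rho).
sqrt(170e9 / 2330) = 8541.74 m/s
Step 3: Compute f0.
f0 = 0.162 * 2e-6 / (311e-6)^2 * 8541.74 = 28613.5 Hz = 28.61 kHz


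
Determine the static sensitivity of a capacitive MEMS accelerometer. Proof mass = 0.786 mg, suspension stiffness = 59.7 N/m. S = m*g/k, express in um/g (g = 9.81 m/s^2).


Step 1: Convert mass: m = 0.786 mg = 7.86e-07 kg
Step 2: S = m * g / k = 7.86e-07 * 9.81 / 59.7
Step 3: S = 1.29e-07 m/g
Step 4: Convert to um/g: S = 0.129 um/g


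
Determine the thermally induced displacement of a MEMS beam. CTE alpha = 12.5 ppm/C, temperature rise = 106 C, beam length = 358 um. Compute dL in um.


Step 1: Convert CTE: alpha = 12.5 ppm/C = 12.5e-6 /C
Step 2: dL = 12.5e-6 * 106 * 358
dL = 0.4743 um


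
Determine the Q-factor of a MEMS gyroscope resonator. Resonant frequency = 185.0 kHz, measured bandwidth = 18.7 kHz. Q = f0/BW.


Step 1: Q = f0 / bandwidth
Step 2: Q = 185.0 / 18.7
Q = 9.9


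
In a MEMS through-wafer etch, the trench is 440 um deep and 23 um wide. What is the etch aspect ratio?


Step 1: AR = depth / width
Step 2: AR = 440 / 23
AR = 19.1


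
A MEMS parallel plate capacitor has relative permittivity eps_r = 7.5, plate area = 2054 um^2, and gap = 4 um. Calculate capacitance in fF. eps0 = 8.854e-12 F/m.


Step 1: Convert area to m^2: A = 2054e-12 m^2
Step 2: Convert gap to m: d = 4e-6 m
Step 3: C = eps0 * eps_r * A / d
C = 8.854e-12 * 7.5 * 2054e-12 / 4e-6
Step 4: Convert to fF (multiply by 1e15).
C = 34.1 fF


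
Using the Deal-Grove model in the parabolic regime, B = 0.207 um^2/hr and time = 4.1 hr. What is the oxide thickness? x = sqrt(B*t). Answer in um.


Step 1: Compute B*t = 0.207 * 4.1 = 0.8487
Step 2: x = sqrt(0.8487)
x = 0.921 um


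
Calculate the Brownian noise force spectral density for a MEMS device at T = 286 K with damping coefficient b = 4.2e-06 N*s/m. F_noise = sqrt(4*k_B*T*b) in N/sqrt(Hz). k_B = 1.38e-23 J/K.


Step 1: Compute 4 * k_B * T * b
= 4 * 1.38e-23 * 286 * 4.2e-06
= 6.6306e-26 N^2/Hz
Step 2: F_noise = sqrt(6.6306e-26)
F_noise = 2.57e-13 N/sqrt(Hz)


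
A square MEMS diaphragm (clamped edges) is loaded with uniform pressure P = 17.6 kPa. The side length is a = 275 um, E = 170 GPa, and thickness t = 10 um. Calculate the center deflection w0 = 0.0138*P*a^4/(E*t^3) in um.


Step 1: Convert pressure to compatible units (E is in GPa, so P in GPa).
P = 17.6 kPa = 17.6e-6 GPa
Step 2: Compute numerator: 0.0138 * P * a^4.
a^4 = 275^4 = 5719140625
numerator = 0.0138 * 17.6e-6 * 5719140625 = 1.389e+03
Step 3: Compute denominator: E * t^3 = 170 * 10^3 = 170000
Step 4: w0 = numerator / denominator = 1.389e+03 / 170000 = 0.0082 um


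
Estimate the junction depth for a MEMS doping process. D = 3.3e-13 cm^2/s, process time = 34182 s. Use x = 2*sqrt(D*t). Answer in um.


Step 1: Compute D*t = 3.3e-13 * 34182 = 1.128006e-08 cm^2
Step 2: sqrt(D*t) = 1.06208e-04 cm
Step 3: x = 2 * 1.06208e-04 cm = 2.12416e-04 cm
Step 4: Convert to um (1 cm = 1e4 um): x = 2.124 um


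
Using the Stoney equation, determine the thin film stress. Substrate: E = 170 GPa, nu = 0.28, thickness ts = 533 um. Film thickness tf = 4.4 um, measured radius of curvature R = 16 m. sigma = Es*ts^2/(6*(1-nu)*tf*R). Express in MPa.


Step 1: Compute numerator: Es * ts^2 = 170 * 533^2 = 48295130 (GPa*um^2)
Step 2: Compute denominator (R in um): 6*(1-nu)*tf*R = 6*0.72*4.4*16e6 = 304128000.0 (um^2)
Step 3: sigma (GPa) = 48295130 / 304128000.0 = 1.58799e-01 GPa
Step 4: Convert to MPa (x1000): sigma = 158.8 MPa


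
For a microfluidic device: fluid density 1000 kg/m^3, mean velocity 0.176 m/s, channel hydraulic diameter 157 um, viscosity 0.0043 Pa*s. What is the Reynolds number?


Step 1: Convert Dh to meters: Dh = 157e-6 m
Step 2: Re = rho * v * Dh / mu
Re = 1000 * 0.176 * 157e-6 / 0.0043
Re = 6.426


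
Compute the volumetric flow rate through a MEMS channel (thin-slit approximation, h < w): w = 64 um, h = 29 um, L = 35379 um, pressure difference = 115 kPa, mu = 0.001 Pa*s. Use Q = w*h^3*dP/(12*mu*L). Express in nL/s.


Step 1: Convert all dimensions to SI (meters).
w = 64e-6 m, h = 29e-6 m, L = 35379e-6 m, dP = 115e3 Pa
Step 2: Q = w * h^3 * dP / (12 * mu * L)
Q = 64e-6 * (29e-6)^3 * 115e3 / (12 * 0.001 * 35379e-6) = 4.228098e-10 m^3/s
Step 3: Convert Q from m^3/s to nL/s (1 m^3 = 1e12 nL, so multiply by 1e12).
Q = 422.81 nL/s


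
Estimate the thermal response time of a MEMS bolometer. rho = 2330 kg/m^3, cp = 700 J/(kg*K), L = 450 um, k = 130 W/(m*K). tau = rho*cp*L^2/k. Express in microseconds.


Step 1: Convert L to m: L = 450e-6 m
Step 2: L^2 = (450e-6)^2 = 2.025e-07 m^2
Step 3: tau = 2330 * 700 * 2.025e-07 / 130 = 2.54059615e-03 s
Step 4: Convert to microseconds (multiply by 1e6).
tau = 2540.596 us


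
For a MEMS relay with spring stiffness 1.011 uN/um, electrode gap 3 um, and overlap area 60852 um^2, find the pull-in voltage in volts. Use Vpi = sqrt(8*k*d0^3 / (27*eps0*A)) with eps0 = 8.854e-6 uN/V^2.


Step 1: Compute numerator: 8 * k * d0^3 = 8 * 1.011 * 3^3 = 218.376
Step 2: Compute denominator: 27 * eps0 * A = 27 * 8.854e-6 * 60852 = 14.547157
Step 3: Vpi = sqrt(218.376 / 14.547157)
Vpi = 3.87 V


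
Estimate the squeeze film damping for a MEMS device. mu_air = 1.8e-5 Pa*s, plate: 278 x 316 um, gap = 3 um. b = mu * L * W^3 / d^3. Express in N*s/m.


Step 1: Convert to SI.
L = 278e-6 m, W = 316e-6 m, d = 3e-6 m
Step 2: W^3 = (316e-6)^3 = 3.16e-11 m^3
Step 3: d^3 = (3e-6)^3 = 2.70e-17 m^3
Step 4: b = 1.8e-5 * 278e-6 * 3.16e-11 / 2.70e-17
b = 5.85e-03 N*s/m


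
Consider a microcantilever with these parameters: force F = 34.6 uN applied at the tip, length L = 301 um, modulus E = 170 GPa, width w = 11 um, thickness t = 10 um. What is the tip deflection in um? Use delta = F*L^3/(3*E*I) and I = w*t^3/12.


Step 1: Calculate the second moment of area.
I = w * t^3 / 12 = 11 * 10^3 / 12 = 916.6667 um^4
Step 2: Convert E to consistent units (1 GPa = 1000 uN/um^2).
E = 170 GPa = 170000 uN/um^2
Step 3: Calculate tip deflection.
delta = F * L^3 / (3 * E * I)
delta = 34.6 * 301^3 / (3 * 170000 * 916.6667)
delta = 2.0183 um


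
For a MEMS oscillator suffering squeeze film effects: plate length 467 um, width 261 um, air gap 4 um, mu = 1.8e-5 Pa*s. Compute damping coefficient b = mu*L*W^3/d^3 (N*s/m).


Step 1: Convert to SI.
L = 467e-6 m, W = 261e-6 m, d = 4e-6 m
Step 2: W^3 = (261e-6)^3 = 1.78e-11 m^3
Step 3: d^3 = (4e-6)^3 = 6.40e-17 m^3
Step 4: b = 1.8e-5 * 467e-6 * 1.78e-11 / 6.40e-17
b = 2.34e-03 N*s/m


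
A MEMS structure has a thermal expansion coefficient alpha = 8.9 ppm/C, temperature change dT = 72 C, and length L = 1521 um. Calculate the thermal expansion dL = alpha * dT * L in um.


Step 1: Convert CTE: alpha = 8.9 ppm/C = 8.9e-6 /C
Step 2: dL = 8.9e-6 * 72 * 1521
dL = 0.9747 um


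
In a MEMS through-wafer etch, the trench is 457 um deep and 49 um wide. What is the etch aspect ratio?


Step 1: AR = depth / width
Step 2: AR = 457 / 49
AR = 9.3


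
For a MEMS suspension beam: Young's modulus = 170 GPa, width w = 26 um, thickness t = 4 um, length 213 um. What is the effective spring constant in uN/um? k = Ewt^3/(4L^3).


Step 1: Convert E to consistent units (1 GPa = 1000 uN/um^2).
E = 170 GPa = 170000 uN/um^2
Step 2: Compute t^3 = 4^3 = 64
Step 3: Compute L^3 = 213^3 = 9663597
Step 4: k = 170000 * 26 * 64 / (4 * 9663597)
k = 7.3182 uN/um


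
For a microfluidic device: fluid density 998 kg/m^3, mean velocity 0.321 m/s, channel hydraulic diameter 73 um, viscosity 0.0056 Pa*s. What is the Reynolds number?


Step 1: Convert Dh to meters: Dh = 73e-6 m
Step 2: Re = rho * v * Dh / mu
Re = 998 * 0.321 * 73e-6 / 0.0056
Re = 4.176


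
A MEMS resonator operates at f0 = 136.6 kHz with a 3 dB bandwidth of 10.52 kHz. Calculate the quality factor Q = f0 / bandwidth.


Step 1: Q = f0 / bandwidth
Step 2: Q = 136.6 / 10.52
Q = 13.0


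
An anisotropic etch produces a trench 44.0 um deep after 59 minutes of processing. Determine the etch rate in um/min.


Step 1: Etch rate = depth / time
Step 2: rate = 44.0 / 59
rate = 0.746 um/min


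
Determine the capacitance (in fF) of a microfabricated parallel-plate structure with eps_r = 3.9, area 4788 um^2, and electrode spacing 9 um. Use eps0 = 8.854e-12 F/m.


Step 1: Convert area to m^2: A = 4788e-12 m^2
Step 2: Convert gap to m: d = 9e-6 m
Step 3: C = eps0 * eps_r * A / d
C = 8.854e-12 * 3.9 * 4788e-12 / 9e-6
Step 4: Convert to fF (multiply by 1e15).
C = 18.37 fF


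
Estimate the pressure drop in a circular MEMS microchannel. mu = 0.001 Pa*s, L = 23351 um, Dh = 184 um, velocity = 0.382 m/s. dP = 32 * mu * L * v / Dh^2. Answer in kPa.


Step 1: Convert to SI: L = 23351e-6 m, Dh = 184e-6 m
Step 2: dP = 32 * 0.001 * 23351e-6 * 0.382 / (184e-6)^2
Step 3: dP = 8431.08 Pa
Step 4: Convert to kPa: dP = 8.43 kPa


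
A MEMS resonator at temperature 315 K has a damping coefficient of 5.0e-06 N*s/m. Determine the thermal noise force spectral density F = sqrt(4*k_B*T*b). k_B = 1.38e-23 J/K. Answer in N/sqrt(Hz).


Step 1: Compute 4 * k_B * T * b
= 4 * 1.38e-23 * 315 * 5.0e-06
= 8.6940e-26 N^2/Hz
Step 2: F_noise = sqrt(8.6940e-26)
F_noise = 2.95e-13 N/sqrt(Hz)


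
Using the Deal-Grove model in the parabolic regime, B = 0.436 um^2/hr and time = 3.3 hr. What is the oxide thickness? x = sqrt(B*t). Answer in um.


Step 1: Compute B*t = 0.436 * 3.3 = 1.4388
Step 2: x = sqrt(1.4388)
x = 1.199 um


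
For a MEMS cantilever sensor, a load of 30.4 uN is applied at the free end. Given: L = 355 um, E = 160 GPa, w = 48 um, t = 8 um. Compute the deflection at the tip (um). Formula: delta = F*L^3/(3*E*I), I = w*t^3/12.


Step 1: Calculate the second moment of area.
I = w * t^3 / 12 = 48 * 8^3 / 12 = 2048.0 um^4
Step 2: Convert E to consistent units (1 GPa = 1000 uN/um^2).
E = 160 GPa = 160000 uN/um^2
Step 3: Calculate tip deflection.
delta = F * L^3 / (3 * E * I)
delta = 30.4 * 355^3 / (3 * 160000 * 2048.0)
delta = 1.3835 um


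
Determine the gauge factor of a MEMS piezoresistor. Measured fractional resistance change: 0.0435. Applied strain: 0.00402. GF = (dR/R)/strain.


Step 1: Identify values.
dR/R = 0.0435, strain = 0.00402
Step 2: GF = (dR/R) / strain = 0.0435 / 0.00402
GF = 10.8


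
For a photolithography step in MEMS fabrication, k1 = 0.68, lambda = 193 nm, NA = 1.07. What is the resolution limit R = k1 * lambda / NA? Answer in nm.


Step 1: Identify values: k1 = 0.68, lambda = 193 nm, NA = 1.07
Step 2: R = k1 * lambda / NA
R = 0.68 * 193 / 1.07
R = 122.7 nm


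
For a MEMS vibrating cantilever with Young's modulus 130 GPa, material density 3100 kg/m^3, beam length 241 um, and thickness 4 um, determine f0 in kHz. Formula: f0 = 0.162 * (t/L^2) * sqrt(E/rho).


Step 1: Convert units to SI.
t_SI = 4e-6 m, L_SI = 241e-6 m
Step 2: Calculate sqrt(E/rho).
sqrt(130e9 / 3100) = 6475.76 m/s
Step 3: Compute f0.
f0 = 0.162 * 4e-6 / (241e-6)^2 * 6475.76 = 72249.0 Hz = 72.25 kHz


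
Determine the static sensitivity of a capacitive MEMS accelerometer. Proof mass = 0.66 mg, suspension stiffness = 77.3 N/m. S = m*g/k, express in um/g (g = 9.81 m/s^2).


Step 1: Convert mass: m = 0.66 mg = 6.60e-07 kg
Step 2: S = m * g / k = 6.60e-07 * 9.81 / 77.3
Step 3: S = 8.38e-08 m/g
Step 4: Convert to um/g: S = 0.084 um/g


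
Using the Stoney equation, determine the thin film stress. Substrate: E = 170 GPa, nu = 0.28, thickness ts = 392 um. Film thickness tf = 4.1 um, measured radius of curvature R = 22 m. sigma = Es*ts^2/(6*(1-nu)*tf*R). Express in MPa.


Step 1: Compute numerator: Es * ts^2 = 170 * 392^2 = 26122880 (GPa*um^2)
Step 2: Compute denominator (R in um): 6*(1-nu)*tf*R = 6*0.72*4.1*22e6 = 389664000.0 (um^2)
Step 3: sigma (GPa) = 26122880 / 389664000.0 = 6.704e-02 GPa
Step 4: Convert to MPa (x1000): sigma = 67.0 MPa


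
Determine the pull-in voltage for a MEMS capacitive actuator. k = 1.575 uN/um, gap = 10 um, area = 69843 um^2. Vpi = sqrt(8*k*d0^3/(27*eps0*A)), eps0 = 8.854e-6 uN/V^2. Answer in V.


Step 1: Compute numerator: 8 * k * d0^3 = 8 * 1.575 * 10^3 = 12600.0
Step 2: Compute denominator: 27 * eps0 * A = 27 * 8.854e-6 * 69843 = 16.696528
Step 3: Vpi = sqrt(12600.0 / 16.696528)
Vpi = 27.47 V


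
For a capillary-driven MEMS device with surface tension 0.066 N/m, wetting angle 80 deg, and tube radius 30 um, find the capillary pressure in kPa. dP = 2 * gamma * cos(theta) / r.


Step 1: cos(80 deg) = 0.1736
Step 2: Convert r to m: r = 30e-6 m
Step 3: dP = 2 * 0.066 * 0.1736 / 30e-6 = 763.8 Pa
Step 4: Convert Pa to kPa (divide by 1000).
dP = 0.76 kPa


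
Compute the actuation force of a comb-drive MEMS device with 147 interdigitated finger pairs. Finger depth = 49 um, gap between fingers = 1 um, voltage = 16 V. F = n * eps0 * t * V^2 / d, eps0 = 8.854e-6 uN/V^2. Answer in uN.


Step 1: Parameters: n=147, eps0=8.854e-6 uN/V^2, t=49 um, V=16 V, d=1 um
Step 2: V^2 = 256
Step 3: F = 147 * 8.854e-6 * 49 * 256 / 1
F = 16.326 uN


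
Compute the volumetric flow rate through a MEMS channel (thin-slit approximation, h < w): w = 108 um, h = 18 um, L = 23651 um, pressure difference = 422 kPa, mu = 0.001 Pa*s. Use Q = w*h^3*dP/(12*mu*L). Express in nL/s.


Step 1: Convert all dimensions to SI (meters).
w = 108e-6 m, h = 18e-6 m, L = 23651e-6 m, dP = 422e3 Pa
Step 2: Q = w * h^3 * dP / (12 * mu * L)
Q = 108e-6 * (18e-6)^3 * 422e3 / (12 * 0.001 * 23651e-6) = 9.3653275e-10 m^3/s
Step 3: Convert Q from m^3/s to nL/s (1 m^3 = 1e12 nL, so multiply by 1e12).
Q = 936.533 nL/s


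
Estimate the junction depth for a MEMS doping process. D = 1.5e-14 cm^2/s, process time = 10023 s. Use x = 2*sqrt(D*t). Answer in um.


Step 1: Compute D*t = 1.5e-14 * 10023 = 1.50345e-10 cm^2
Step 2: sqrt(D*t) = 1.2262e-05 cm
Step 3: x = 2 * 1.2262e-05 cm = 2.4524e-05 cm
Step 4: Convert to um (1 cm = 1e4 um): x = 0.245 um


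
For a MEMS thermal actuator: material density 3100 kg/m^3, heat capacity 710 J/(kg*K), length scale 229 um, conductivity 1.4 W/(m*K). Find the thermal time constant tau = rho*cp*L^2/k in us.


Step 1: Convert L to m: L = 229e-6 m
Step 2: L^2 = (229e-6)^2 = 5.2441e-08 m^2
Step 3: tau = 3100 * 710 * 5.2441e-08 / 1.4 = 8.244474357e-02 s
Step 4: Convert to microseconds (multiply by 1e6).
tau = 82444.744 us


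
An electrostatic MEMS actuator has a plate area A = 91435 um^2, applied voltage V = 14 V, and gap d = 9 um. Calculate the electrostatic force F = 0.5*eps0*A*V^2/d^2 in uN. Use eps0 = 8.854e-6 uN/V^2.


Step 1: Identify parameters.
eps0 = 8.854e-6 uN/V^2, A = 91435 um^2, V = 14 V, d = 9 um
Step 2: Compute V^2 = 14^2 = 196
Step 3: Compute d^2 = 9^2 = 81
Step 4: F = 0.5 * 8.854e-6 * 91435 * 196 / 81
F = 0.979 uN


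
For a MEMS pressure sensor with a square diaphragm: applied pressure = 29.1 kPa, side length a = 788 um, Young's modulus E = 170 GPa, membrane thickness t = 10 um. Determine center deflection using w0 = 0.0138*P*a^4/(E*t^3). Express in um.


Step 1: Convert pressure to compatible units (E is in GPa, so P in GPa).
P = 29.1 kPa = 29.1e-6 GPa
Step 2: Compute numerator: 0.0138 * P * a^4.
a^4 = 788^4 = 385571451136
numerator = 0.0138 * 29.1e-6 * 385571451136 = 1.54838e+05
Step 3: Compute denominator: E * t^3 = 170 * 10^3 = 170000
Step 4: w0 = numerator / denominator = 1.54838e+05 / 170000 = 0.9108 um


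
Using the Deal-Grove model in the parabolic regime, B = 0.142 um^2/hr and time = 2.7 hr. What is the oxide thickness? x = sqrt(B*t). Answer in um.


Step 1: Compute B*t = 0.142 * 2.7 = 0.3834
Step 2: x = sqrt(0.3834)
x = 0.619 um


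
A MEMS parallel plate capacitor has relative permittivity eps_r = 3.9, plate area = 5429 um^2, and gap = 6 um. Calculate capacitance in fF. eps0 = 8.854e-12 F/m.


Step 1: Convert area to m^2: A = 5429e-12 m^2
Step 2: Convert gap to m: d = 6e-6 m
Step 3: C = eps0 * eps_r * A / d
C = 8.854e-12 * 3.9 * 5429e-12 / 6e-6
Step 4: Convert to fF (multiply by 1e15).
C = 31.24 fF


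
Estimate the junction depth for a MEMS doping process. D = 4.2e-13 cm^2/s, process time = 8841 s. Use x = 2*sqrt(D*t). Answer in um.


Step 1: Compute D*t = 4.2e-13 * 8841 = 3.71322e-09 cm^2
Step 2: sqrt(D*t) = 6.09362e-05 cm
Step 3: x = 2 * 6.09362e-05 cm = 1.218724e-04 cm
Step 4: Convert to um (1 cm = 1e4 um): x = 1.219 um


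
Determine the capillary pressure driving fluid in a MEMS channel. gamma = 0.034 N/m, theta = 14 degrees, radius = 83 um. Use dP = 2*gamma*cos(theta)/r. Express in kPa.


Step 1: cos(14 deg) = 0.9703
Step 2: Convert r to m: r = 83e-6 m
Step 3: dP = 2 * 0.034 * 0.9703 / 83e-6 = 794.9 Pa
Step 4: Convert Pa to kPa (divide by 1000).
dP = 0.79 kPa


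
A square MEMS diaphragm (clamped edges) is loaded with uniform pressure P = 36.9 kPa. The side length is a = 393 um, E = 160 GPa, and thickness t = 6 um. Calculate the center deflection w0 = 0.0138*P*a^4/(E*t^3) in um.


Step 1: Convert pressure to compatible units (E is in GPa, so P in GPa).
P = 36.9 kPa = 36.9e-6 GPa
Step 2: Compute numerator: 0.0138 * P * a^4.
a^4 = 393^4 = 23854493601
numerator = 0.0138 * 36.9e-6 * 23854493601 = 1.21472e+04
Step 3: Compute denominator: E * t^3 = 160 * 6^3 = 34560
Step 4: w0 = numerator / denominator = 1.21472e+04 / 34560 = 0.3515 um


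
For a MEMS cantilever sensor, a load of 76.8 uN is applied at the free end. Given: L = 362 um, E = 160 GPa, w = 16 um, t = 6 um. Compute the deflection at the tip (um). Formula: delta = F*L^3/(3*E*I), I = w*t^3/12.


Step 1: Calculate the second moment of area.
I = w * t^3 / 12 = 16 * 6^3 / 12 = 288.0 um^4
Step 2: Convert E to consistent units (1 GPa = 1000 uN/um^2).
E = 160 GPa = 160000 uN/um^2
Step 3: Calculate tip deflection.
delta = F * L^3 / (3 * E * I)
delta = 76.8 * 362^3 / (3 * 160000 * 288.0)
delta = 26.3544 um
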